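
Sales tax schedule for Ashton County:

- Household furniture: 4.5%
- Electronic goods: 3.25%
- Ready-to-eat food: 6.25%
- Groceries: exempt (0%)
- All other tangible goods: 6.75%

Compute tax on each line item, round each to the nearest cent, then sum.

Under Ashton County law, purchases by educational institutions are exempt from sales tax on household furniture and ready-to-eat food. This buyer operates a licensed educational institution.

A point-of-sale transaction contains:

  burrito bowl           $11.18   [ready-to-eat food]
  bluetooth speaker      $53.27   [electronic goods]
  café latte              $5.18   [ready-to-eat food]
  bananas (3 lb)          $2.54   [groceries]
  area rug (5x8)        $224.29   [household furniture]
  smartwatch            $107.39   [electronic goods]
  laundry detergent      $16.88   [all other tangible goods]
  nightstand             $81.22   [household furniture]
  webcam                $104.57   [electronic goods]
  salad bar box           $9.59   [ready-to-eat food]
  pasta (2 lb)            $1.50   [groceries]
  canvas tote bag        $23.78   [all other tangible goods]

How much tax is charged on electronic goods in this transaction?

$8.62

Bluetooth speaker $53.27: electronic goods → 3.25% → $1.73
Smartwatch $107.39: electronic goods → 3.25% → $3.49
Webcam $104.57: electronic goods → 3.25% → $3.40
Tax on electronic goods = $1.73 + $3.49 + $3.40 = $8.62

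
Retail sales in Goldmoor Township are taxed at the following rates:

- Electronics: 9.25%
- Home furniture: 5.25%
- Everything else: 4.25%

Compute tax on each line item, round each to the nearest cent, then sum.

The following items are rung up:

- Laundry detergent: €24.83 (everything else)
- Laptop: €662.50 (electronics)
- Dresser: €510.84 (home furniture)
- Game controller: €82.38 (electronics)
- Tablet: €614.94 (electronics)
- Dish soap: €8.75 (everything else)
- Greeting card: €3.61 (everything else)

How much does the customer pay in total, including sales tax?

Laundry detergent €24.83: everything else → 4.25% → €1.06
Laptop €662.50: electronics → 9.25% → €61.28
Dresser €510.84: home furniture → 5.25% → €26.82
Game controller €82.38: electronics → 9.25% → €7.62
Tablet €614.94: electronics → 9.25% → €56.88
Dish soap €8.75: everything else → 4.25% → €0.37
Greeting card €3.61: everything else → 4.25% → €0.15
Subtotal = €1907.85; tax = €154.18; total due = €2062.03

€2062.03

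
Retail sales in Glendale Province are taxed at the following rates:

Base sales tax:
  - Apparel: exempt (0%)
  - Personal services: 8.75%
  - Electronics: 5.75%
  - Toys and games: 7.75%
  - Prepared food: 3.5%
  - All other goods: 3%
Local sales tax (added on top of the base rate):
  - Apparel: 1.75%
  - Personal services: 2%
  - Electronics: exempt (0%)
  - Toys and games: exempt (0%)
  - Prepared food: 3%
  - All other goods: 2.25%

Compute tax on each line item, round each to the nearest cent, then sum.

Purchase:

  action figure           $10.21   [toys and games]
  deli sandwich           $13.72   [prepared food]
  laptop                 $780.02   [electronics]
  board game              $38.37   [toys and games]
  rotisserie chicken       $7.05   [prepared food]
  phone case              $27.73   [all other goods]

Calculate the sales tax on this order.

$51.42

Action figure $10.21: toys and games → 7.75% + 0% local = 7.75% → $0.79
Deli sandwich $13.72: prepared food → 3.5% + 3% local = 6.5% → $0.89
Laptop $780.02: electronics → 5.75% + 0% local = 5.75% → $44.85
Board game $38.37: toys and games → 7.75% + 0% local = 7.75% → $2.97
Rotisserie chicken $7.05: prepared food → 3.5% + 3% local = 6.5% → $0.46
Phone case $27.73: all other goods → 3% + 2.25% local = 5.25% → $1.46
Total tax = $0.79 + $0.89 + $44.85 + $2.97 + $0.46 + $1.46 = $51.42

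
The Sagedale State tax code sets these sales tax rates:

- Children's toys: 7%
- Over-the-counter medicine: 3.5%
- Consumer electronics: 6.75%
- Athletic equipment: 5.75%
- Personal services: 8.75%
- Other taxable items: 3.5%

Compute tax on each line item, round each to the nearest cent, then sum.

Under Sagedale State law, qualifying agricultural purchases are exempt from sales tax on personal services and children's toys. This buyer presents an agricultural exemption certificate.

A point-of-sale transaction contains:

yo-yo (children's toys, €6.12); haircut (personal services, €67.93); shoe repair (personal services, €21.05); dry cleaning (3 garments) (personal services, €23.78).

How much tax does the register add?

Yo-yo €6.12: children's toys, buyer-exempt → 0% → €0.00
Haircut €67.93: personal services, buyer-exempt → 0% → €0.00
Shoe repair €21.05: personal services, buyer-exempt → 0% → €0.00
Dry cleaning (3 garments) €23.78: personal services, buyer-exempt → 0% → €0.00
Total tax = €0.00

€0.00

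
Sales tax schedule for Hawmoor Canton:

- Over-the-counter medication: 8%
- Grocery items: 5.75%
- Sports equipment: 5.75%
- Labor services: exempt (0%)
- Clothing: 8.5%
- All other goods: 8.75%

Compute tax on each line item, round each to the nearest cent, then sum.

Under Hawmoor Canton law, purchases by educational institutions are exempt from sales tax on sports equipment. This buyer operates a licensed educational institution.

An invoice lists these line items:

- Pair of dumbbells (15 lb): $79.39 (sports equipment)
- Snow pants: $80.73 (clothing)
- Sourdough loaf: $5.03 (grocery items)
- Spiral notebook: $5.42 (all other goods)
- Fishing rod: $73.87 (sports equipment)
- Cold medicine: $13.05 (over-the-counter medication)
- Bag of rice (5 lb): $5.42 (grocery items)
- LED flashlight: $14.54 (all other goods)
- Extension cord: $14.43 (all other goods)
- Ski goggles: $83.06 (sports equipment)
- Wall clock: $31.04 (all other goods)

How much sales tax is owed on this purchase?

Pair of dumbbells (15 lb) $79.39: sports equipment, buyer-exempt → 0% → $0.00
Snow pants $80.73: clothing → 8.5% → $6.86
Sourdough loaf $5.03: grocery items → 5.75% → $0.29
Spiral notebook $5.42: all other goods → 8.75% → $0.47
Fishing rod $73.87: sports equipment, buyer-exempt → 0% → $0.00
Cold medicine $13.05: over-the-counter medication → 8% → $1.04
Bag of rice (5 lb) $5.42: grocery items → 5.75% → $0.31
LED flashlight $14.54: all other goods → 8.75% → $1.27
Extension cord $14.43: all other goods → 8.75% → $1.26
Ski goggles $83.06: sports equipment, buyer-exempt → 0% → $0.00
Wall clock $31.04: all other goods → 8.75% → $2.72
Total tax = $6.86 + $0.29 + $0.47 + $1.04 + $0.31 + $1.27 + $1.26 + $2.72 = $14.22

$14.22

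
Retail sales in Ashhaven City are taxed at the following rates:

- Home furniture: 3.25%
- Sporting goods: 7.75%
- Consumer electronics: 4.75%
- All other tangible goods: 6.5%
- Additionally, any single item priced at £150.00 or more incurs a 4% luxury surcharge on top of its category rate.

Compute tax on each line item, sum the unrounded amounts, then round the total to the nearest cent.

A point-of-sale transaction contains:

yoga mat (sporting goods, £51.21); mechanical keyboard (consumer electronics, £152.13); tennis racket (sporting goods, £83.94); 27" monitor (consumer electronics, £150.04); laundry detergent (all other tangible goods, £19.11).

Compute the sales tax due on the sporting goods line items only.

Yoga mat £51.21: sporting goods → 7.75% → £3.968775
Tennis racket £83.94: sporting goods → 7.75% → £6.50535
Tax on sporting goods: unrounded sum = £10.474125 → £10.47

£10.47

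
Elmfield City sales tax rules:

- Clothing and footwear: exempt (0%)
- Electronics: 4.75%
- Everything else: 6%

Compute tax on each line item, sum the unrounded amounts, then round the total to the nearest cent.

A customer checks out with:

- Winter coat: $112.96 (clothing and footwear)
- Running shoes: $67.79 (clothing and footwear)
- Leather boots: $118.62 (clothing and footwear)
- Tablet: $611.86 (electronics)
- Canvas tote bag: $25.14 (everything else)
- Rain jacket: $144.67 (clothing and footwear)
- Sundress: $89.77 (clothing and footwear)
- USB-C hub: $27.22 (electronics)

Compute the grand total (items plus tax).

$1229.89

Winter coat $112.96: clothing and footwear → 0% → $0.00
Running shoes $67.79: clothing and footwear → 0% → $0.00
Leather boots $118.62: clothing and footwear → 0% → $0.00
Tablet $611.86: electronics → 4.75% → $29.06335
Canvas tote bag $25.14: everything else → 6% → $1.5084
Rain jacket $144.67: clothing and footwear → 0% → $0.00
Sundress $89.77: clothing and footwear → 0% → $0.00
USB-C hub $27.22: electronics → 4.75% → $1.29295
Subtotal = $1198.03; unrounded tax = $31.8647 → $31.86; total due = $1229.89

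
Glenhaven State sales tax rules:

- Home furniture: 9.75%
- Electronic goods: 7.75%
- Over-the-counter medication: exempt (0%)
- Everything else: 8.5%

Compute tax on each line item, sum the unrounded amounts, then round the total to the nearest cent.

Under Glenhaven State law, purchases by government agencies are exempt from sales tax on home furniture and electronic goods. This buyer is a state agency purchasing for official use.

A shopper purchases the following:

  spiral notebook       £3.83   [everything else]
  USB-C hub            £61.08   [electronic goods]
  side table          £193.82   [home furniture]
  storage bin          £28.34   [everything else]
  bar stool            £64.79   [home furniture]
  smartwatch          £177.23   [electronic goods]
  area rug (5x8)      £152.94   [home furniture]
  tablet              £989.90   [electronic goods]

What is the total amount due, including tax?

£1674.66

Spiral notebook £3.83: everything else → 8.5% → £0.32555
USB-C hub £61.08: electronic goods, buyer-exempt → 0% → £0.00
Side table £193.82: home furniture, buyer-exempt → 0% → £0.00
Storage bin £28.34: everything else → 8.5% → £2.4089
Bar stool £64.79: home furniture, buyer-exempt → 0% → £0.00
Smartwatch £177.23: electronic goods, buyer-exempt → 0% → £0.00
Area rug (5x8) £152.94: home furniture, buyer-exempt → 0% → £0.00
Tablet £989.90: electronic goods, buyer-exempt → 0% → £0.00
Subtotal = £1671.93; unrounded tax = £2.73445 → £2.73; total due = £1674.66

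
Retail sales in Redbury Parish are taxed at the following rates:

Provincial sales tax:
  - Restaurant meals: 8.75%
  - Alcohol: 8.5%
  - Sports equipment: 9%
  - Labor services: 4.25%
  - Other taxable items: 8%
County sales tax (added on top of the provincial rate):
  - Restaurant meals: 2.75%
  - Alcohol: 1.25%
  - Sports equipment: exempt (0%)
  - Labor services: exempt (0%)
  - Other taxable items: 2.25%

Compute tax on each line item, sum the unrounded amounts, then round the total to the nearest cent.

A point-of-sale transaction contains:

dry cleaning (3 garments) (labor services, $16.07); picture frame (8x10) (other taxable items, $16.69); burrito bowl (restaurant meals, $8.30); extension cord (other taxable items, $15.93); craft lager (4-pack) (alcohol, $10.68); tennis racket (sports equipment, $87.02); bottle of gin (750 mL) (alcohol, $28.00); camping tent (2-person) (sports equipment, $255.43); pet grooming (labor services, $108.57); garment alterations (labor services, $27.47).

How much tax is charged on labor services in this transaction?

$6.46

Dry cleaning (3 garments) $16.07: labor services → 4.25% + 0% county = 4.25% → $0.682975
Pet grooming $108.57: labor services → 4.25% + 0% county = 4.25% → $4.614225
Garment alterations $27.47: labor services → 4.25% + 0% county = 4.25% → $1.167475
Tax on labor services: unrounded sum = $6.464675 → $6.46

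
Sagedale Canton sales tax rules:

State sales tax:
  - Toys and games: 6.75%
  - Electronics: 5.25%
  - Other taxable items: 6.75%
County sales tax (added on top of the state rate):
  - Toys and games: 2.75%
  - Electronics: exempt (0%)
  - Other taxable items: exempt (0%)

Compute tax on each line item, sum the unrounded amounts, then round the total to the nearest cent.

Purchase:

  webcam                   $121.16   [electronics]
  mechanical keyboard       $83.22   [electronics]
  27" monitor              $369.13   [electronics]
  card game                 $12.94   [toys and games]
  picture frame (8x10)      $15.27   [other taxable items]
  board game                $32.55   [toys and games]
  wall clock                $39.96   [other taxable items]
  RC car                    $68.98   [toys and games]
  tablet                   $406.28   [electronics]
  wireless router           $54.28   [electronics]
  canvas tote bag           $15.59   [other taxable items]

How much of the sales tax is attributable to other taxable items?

$4.78

Picture frame (8x10) $15.27: other taxable items → 6.75% + 0% county = 6.75% → $1.030725
Wall clock $39.96: other taxable items → 6.75% + 0% county = 6.75% → $2.6973
Canvas tote bag $15.59: other taxable items → 6.75% + 0% county = 6.75% → $1.052325
Tax on other taxable items: unrounded sum = $4.78035 → $4.78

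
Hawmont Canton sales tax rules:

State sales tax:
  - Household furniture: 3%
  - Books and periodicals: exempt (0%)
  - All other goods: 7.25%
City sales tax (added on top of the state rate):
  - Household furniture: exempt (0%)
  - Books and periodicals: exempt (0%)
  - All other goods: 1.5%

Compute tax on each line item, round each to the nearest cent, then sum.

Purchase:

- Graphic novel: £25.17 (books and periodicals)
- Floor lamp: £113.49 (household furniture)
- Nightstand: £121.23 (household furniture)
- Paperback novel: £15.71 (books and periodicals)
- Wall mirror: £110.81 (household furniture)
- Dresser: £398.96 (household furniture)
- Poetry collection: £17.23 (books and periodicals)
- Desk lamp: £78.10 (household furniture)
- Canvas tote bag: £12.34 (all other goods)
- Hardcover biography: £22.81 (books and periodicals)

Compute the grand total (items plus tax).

Graphic novel £25.17: books and periodicals → 0% + 0% city = 0% → £0.00
Floor lamp £113.49: household furniture → 3% + 0% city = 3% → £3.40
Nightstand £121.23: household furniture → 3% + 0% city = 3% → £3.64
Paperback novel £15.71: books and periodicals → 0% + 0% city = 0% → £0.00
Wall mirror £110.81: household furniture → 3% + 0% city = 3% → £3.32
Dresser £398.96: household furniture → 3% + 0% city = 3% → £11.97
Poetry collection £17.23: books and periodicals → 0% + 0% city = 0% → £0.00
Desk lamp £78.10: household furniture → 3% + 0% city = 3% → £2.34
Canvas tote bag £12.34: all other goods → 7.25% + 1.5% city = 8.75% → £1.08
Hardcover biography £22.81: books and periodicals → 0% + 0% city = 0% → £0.00
Subtotal = £915.85; tax = £25.75; total due = £941.60

£941.60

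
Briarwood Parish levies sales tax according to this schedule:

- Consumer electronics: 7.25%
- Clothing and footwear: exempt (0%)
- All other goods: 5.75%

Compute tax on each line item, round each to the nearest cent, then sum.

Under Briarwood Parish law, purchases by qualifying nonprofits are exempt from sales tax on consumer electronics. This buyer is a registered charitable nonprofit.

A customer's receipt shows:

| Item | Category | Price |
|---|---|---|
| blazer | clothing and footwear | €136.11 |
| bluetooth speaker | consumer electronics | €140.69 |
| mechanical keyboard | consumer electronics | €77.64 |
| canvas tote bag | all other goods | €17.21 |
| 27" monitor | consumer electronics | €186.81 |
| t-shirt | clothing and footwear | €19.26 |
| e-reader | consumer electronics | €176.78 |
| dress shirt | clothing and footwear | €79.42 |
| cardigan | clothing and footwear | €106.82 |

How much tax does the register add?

Blazer €136.11: clothing and footwear → 0% → €0.00
Bluetooth speaker €140.69: consumer electronics, buyer-exempt → 0% → €0.00
Mechanical keyboard €77.64: consumer electronics, buyer-exempt → 0% → €0.00
Canvas tote bag €17.21: all other goods → 5.75% → €0.99
27" monitor €186.81: consumer electronics, buyer-exempt → 0% → €0.00
T-shirt €19.26: clothing and footwear → 0% → €0.00
E-reader €176.78: consumer electronics, buyer-exempt → 0% → €0.00
Dress shirt €79.42: clothing and footwear → 0% → €0.00
Cardigan €106.82: clothing and footwear → 0% → €0.00
Total tax = €0.99

€0.99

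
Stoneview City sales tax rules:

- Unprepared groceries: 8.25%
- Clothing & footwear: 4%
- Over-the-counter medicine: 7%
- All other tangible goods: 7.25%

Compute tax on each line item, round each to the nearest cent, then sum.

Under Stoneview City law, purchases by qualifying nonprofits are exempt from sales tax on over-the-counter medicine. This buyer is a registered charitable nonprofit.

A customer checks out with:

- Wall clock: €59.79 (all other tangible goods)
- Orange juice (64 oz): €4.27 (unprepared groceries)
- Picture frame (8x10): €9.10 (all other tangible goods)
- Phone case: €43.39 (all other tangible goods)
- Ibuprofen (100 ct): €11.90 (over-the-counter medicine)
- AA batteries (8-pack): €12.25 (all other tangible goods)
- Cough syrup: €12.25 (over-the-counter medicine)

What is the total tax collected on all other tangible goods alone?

€9.03

Wall clock €59.79: all other tangible goods → 7.25% → €4.33
Picture frame (8x10) €9.10: all other tangible goods → 7.25% → €0.66
Phone case €43.39: all other tangible goods → 7.25% → €3.15
AA batteries (8-pack) €12.25: all other tangible goods → 7.25% → €0.89
Tax on all other tangible goods = €4.33 + €0.66 + €3.15 + €0.89 = €9.03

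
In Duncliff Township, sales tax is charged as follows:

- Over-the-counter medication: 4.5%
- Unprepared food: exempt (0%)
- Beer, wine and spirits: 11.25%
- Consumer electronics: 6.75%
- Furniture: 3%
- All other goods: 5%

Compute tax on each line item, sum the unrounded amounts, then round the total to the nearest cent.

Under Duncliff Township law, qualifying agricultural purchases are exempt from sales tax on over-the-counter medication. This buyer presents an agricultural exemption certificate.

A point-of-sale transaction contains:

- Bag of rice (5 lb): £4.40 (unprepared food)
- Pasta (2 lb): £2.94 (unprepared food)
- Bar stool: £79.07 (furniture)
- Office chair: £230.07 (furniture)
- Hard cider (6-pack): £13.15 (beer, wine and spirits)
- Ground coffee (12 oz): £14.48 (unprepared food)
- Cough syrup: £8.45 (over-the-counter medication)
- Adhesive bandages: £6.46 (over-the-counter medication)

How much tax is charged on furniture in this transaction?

£9.27

Bar stool £79.07: furniture → 3% → £2.3721
Office chair £230.07: furniture → 3% → £6.9021
Tax on furniture: unrounded sum = £9.2742 → £9.27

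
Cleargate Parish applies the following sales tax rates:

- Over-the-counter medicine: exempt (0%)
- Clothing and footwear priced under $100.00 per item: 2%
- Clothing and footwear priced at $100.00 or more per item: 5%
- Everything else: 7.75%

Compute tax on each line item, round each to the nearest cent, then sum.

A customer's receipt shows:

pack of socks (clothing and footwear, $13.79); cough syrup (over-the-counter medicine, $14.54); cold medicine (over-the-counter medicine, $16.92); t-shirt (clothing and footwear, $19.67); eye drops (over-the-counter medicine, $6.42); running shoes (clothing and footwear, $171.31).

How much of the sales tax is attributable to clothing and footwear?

$9.24

Pack of socks $13.79: clothing and footwear, under $100.00 → 2% → $0.28
T-shirt $19.67: clothing and footwear, under $100.00 → 2% → $0.39
Running shoes $171.31: clothing and footwear, $100.00 or more → 5% → $8.57
Tax on clothing and footwear = $0.28 + $0.39 + $8.57 = $9.24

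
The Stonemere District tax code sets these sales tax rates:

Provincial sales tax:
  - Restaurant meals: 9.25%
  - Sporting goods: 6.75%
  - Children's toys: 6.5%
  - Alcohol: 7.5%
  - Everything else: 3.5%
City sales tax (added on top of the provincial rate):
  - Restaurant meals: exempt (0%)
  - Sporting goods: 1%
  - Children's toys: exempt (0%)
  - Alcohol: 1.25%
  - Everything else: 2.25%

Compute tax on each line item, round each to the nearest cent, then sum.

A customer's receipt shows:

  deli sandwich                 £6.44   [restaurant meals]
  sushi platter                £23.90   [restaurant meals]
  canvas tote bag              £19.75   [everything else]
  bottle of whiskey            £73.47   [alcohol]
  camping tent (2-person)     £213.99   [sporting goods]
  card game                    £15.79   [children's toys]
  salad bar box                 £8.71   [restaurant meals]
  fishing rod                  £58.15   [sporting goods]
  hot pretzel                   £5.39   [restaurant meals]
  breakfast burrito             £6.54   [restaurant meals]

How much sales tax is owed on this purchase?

£34.41

Deli sandwich £6.44: restaurant meals → 9.25% + 0% city = 9.25% → £0.60
Sushi platter £23.90: restaurant meals → 9.25% + 0% city = 9.25% → £2.21
Canvas tote bag £19.75: everything else → 3.5% + 2.25% city = 5.75% → £1.14
Bottle of whiskey £73.47: alcohol → 7.5% + 1.25% city = 8.75% → £6.43
Camping tent (2-person) £213.99: sporting goods → 6.75% + 1% city = 7.75% → £16.58
Card game £15.79: children's toys → 6.5% + 0% city = 6.5% → £1.03
Salad bar box £8.71: restaurant meals → 9.25% + 0% city = 9.25% → £0.81
Fishing rod £58.15: sporting goods → 6.75% + 1% city = 7.75% → £4.51
Hot pretzel £5.39: restaurant meals → 9.25% + 0% city = 9.25% → £0.50
Breakfast burrito £6.54: restaurant meals → 9.25% + 0% city = 9.25% → £0.60
Total tax = £0.60 + £2.21 + £1.14 + £6.43 + £16.58 + £1.03 + £0.81 + £4.51 + £0.50 + £0.60 = £34.41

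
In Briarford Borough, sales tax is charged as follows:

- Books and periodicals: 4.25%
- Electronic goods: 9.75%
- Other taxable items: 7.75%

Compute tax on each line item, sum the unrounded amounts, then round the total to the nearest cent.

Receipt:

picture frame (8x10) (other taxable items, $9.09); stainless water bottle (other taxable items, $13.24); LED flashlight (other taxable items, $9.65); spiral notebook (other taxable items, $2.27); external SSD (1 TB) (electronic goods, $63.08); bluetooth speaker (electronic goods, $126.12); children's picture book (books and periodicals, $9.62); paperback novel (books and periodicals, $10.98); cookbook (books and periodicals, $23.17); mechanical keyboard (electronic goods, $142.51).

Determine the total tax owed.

$36.86

Picture frame (8x10) $9.09: other taxable items → 7.75% → $0.704475
Stainless water bottle $13.24: other taxable items → 7.75% → $1.0261
LED flashlight $9.65: other taxable items → 7.75% → $0.747875
Spiral notebook $2.27: other taxable items → 7.75% → $0.175925
External SSD (1 TB) $63.08: electronic goods → 9.75% → $6.1503
Bluetooth speaker $126.12: electronic goods → 9.75% → $12.2967
Children's picture book $9.62: books and periodicals → 4.25% → $0.40885
Paperback novel $10.98: books and periodicals → 4.25% → $0.46665
Cookbook $23.17: books and periodicals → 4.25% → $0.984725
Mechanical keyboard $142.51: electronic goods → 9.75% → $13.894725
Unrounded tax sum = $36.856325 → $36.86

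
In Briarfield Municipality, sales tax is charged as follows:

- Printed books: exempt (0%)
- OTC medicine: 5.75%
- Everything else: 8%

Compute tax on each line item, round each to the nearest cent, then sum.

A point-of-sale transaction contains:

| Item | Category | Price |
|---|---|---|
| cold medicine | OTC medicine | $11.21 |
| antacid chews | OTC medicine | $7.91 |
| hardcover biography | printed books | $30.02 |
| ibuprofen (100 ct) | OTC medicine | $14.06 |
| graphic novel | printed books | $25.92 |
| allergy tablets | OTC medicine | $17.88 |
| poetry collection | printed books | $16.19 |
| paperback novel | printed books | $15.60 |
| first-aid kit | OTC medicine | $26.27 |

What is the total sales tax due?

Cold medicine $11.21: OTC medicine → 5.75% → $0.64
Antacid chews $7.91: OTC medicine → 5.75% → $0.45
Hardcover biography $30.02: printed books → 0% → $0.00
Ibuprofen (100 ct) $14.06: OTC medicine → 5.75% → $0.81
Graphic novel $25.92: printed books → 0% → $0.00
Allergy tablets $17.88: OTC medicine → 5.75% → $1.03
Poetry collection $16.19: printed books → 0% → $0.00
Paperback novel $15.60: printed books → 0% → $0.00
First-aid kit $26.27: OTC medicine → 5.75% → $1.51
Total tax = $0.64 + $0.45 + $0.81 + $1.03 + $1.51 = $4.44

$4.44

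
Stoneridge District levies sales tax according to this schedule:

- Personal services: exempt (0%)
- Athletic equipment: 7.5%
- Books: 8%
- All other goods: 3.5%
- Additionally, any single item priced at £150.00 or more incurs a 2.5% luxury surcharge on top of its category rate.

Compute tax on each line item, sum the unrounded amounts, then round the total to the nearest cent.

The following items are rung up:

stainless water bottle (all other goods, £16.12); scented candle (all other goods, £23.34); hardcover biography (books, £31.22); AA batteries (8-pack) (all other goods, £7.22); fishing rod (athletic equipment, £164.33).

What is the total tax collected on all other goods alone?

£1.63

Stainless water bottle £16.12: all other goods → 3.5% → £0.5642
Scented candle £23.34: all other goods → 3.5% → £0.8169
AA batteries (8-pack) £7.22: all other goods → 3.5% → £0.2527
Tax on all other goods: unrounded sum = £1.6338 → £1.63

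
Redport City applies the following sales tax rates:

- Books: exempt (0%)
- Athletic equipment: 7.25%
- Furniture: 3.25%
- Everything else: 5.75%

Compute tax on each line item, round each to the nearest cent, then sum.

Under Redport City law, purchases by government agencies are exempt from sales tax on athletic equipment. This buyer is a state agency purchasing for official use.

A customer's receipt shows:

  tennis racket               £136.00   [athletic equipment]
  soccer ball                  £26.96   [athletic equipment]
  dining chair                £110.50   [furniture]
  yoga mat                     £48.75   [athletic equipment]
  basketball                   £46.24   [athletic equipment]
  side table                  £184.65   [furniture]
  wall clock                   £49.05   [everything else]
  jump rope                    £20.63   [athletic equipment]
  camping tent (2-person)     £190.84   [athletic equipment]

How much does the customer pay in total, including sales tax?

Tennis racket £136.00: athletic equipment, buyer-exempt → 0% → £0.00
Soccer ball £26.96: athletic equipment, buyer-exempt → 0% → £0.00
Dining chair £110.50: furniture → 3.25% → £3.59
Yoga mat £48.75: athletic equipment, buyer-exempt → 0% → £0.00
Basketball £46.24: athletic equipment, buyer-exempt → 0% → £0.00
Side table £184.65: furniture → 3.25% → £6.00
Wall clock £49.05: everything else → 5.75% → £2.82
Jump rope £20.63: athletic equipment, buyer-exempt → 0% → £0.00
Camping tent (2-person) £190.84: athletic equipment, buyer-exempt → 0% → £0.00
Subtotal = £813.62; tax = £12.41; total due = £826.03

£826.03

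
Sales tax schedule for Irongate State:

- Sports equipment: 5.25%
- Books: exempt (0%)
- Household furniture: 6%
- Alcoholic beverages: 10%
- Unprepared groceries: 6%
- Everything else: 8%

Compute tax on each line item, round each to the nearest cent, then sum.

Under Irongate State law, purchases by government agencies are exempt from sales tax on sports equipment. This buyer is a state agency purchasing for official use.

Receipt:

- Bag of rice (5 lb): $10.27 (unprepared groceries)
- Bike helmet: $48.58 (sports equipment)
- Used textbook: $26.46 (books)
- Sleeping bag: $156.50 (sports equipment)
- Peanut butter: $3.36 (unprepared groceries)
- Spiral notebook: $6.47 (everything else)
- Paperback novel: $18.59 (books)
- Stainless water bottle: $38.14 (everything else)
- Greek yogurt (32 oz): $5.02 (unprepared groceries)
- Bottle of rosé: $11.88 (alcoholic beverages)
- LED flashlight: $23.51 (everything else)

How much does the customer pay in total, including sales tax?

Bag of rice (5 lb) $10.27: unprepared groceries → 6% → $0.62
Bike helmet $48.58: sports equipment, buyer-exempt → 0% → $0.00
Used textbook $26.46: books → 0% → $0.00
Sleeping bag $156.50: sports equipment, buyer-exempt → 0% → $0.00
Peanut butter $3.36: unprepared groceries → 6% → $0.20
Spiral notebook $6.47: everything else → 8% → $0.52
Paperback novel $18.59: books → 0% → $0.00
Stainless water bottle $38.14: everything else → 8% → $3.05
Greek yogurt (32 oz) $5.02: unprepared groceries → 6% → $0.30
Bottle of rosé $11.88: alcoholic beverages → 10% → $1.19
LED flashlight $23.51: everything else → 8% → $1.88
Subtotal = $348.78; tax = $7.76; total due = $356.54

$356.54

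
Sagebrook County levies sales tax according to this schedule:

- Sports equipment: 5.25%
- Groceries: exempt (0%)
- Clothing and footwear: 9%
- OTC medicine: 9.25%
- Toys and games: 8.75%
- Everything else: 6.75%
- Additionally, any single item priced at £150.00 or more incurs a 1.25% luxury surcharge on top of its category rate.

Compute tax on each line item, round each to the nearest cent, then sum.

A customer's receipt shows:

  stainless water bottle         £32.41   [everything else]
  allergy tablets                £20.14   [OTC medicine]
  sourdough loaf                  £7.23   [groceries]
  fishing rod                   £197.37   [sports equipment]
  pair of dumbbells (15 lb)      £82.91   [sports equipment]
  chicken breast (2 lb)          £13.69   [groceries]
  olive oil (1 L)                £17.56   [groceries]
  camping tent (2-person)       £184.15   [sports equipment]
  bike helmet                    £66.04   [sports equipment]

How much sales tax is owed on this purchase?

Stainless water bottle £32.41: everything else → 6.75% → £2.19
Allergy tablets £20.14: OTC medicine → 9.25% → £1.86
Sourdough loaf £7.23: groceries → 0% → £0.00
Fishing rod £197.37: sports equipment → 5.25% + 1.25% surcharge = 6.5% → £12.83
Pair of dumbbells (15 lb) £82.91: sports equipment → 5.25% → £4.35
Chicken breast (2 lb) £13.69: groceries → 0% → £0.00
Olive oil (1 L) £17.56: groceries → 0% → £0.00
Camping tent (2-person) £184.15: sports equipment → 5.25% + 1.25% surcharge = 6.5% → £11.97
Bike helmet £66.04: sports equipment → 5.25% → £3.47
Total tax = £2.19 + £1.86 + £12.83 + £4.35 + £11.97 + £3.47 = £36.67

£36.67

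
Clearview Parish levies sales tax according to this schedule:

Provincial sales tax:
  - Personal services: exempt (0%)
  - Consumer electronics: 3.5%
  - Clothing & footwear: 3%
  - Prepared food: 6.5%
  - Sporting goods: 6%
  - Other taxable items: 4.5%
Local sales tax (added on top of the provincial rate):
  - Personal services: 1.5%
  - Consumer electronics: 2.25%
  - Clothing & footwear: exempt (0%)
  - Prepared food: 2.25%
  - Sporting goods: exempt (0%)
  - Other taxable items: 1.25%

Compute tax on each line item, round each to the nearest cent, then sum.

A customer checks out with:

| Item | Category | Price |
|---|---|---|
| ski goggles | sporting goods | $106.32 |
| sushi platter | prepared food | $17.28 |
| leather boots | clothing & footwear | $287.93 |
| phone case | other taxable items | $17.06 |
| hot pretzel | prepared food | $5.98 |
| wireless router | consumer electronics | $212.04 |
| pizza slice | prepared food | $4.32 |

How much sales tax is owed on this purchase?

$30.60

Ski goggles $106.32: sporting goods → 6% + 0% local = 6% → $6.38
Sushi platter $17.28: prepared food → 6.5% + 2.25% local = 8.75% → $1.51
Leather boots $287.93: clothing & footwear → 3% + 0% local = 3% → $8.64
Phone case $17.06: other taxable items → 4.5% + 1.25% local = 5.75% → $0.98
Hot pretzel $5.98: prepared food → 6.5% + 2.25% local = 8.75% → $0.52
Wireless router $212.04: consumer electronics → 3.5% + 2.25% local = 5.75% → $12.19
Pizza slice $4.32: prepared food → 6.5% + 2.25% local = 8.75% → $0.38
Total tax = $6.38 + $1.51 + $8.64 + $0.98 + $0.52 + $12.19 + $0.38 = $30.60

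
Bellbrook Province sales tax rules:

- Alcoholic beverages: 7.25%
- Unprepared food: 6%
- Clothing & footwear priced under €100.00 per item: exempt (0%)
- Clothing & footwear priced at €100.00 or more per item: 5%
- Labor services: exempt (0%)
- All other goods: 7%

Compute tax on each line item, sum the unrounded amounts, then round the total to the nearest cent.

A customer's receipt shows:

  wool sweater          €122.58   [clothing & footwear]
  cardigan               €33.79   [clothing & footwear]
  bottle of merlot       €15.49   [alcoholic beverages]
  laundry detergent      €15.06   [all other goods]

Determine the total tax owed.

€8.31

Wool sweater €122.58: clothing & footwear, €100.00 or more → 5% → €6.129
Cardigan €33.79: clothing & footwear, under €100.00 → 0% → €0.00
Bottle of merlot €15.49: alcoholic beverages → 7.25% → €1.123025
Laundry detergent €15.06: all other goods → 7% → €1.0542
Unrounded tax sum = €8.306225 → €8.31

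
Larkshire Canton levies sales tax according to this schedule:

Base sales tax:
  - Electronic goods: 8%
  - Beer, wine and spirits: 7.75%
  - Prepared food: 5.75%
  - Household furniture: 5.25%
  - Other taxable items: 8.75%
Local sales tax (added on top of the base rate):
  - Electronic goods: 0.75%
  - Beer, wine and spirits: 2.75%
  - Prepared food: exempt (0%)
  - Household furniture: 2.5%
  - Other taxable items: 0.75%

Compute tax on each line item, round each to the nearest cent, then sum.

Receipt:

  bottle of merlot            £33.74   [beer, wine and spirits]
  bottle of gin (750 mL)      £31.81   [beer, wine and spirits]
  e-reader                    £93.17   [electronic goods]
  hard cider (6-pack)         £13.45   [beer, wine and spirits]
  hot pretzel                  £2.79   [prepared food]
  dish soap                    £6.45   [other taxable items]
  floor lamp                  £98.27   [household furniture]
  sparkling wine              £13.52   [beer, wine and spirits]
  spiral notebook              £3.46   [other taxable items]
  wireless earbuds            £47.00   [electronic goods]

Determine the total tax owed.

£30.69

Bottle of merlot £33.74: beer, wine and spirits → 7.75% + 2.75% local = 10.5% → £3.54
Bottle of gin (750 mL) £31.81: beer, wine and spirits → 7.75% + 2.75% local = 10.5% → £3.34
E-reader £93.17: electronic goods → 8% + 0.75% local = 8.75% → £8.15
Hard cider (6-pack) £13.45: beer, wine and spirits → 7.75% + 2.75% local = 10.5% → £1.41
Hot pretzel £2.79: prepared food → 5.75% + 0% local = 5.75% → £0.16
Dish soap £6.45: other taxable items → 8.75% + 0.75% local = 9.5% → £0.61
Floor lamp £98.27: household furniture → 5.25% + 2.5% local = 7.75% → £7.62
Sparkling wine £13.52: beer, wine and spirits → 7.75% + 2.75% local = 10.5% → £1.42
Spiral notebook £3.46: other taxable items → 8.75% + 0.75% local = 9.5% → £0.33
Wireless earbuds £47.00: electronic goods → 8% + 0.75% local = 8.75% → £4.11
Total tax = £3.54 + £3.34 + £8.15 + £1.41 + £0.16 + £0.61 + £7.62 + £1.42 + £0.33 + £4.11 = £30.69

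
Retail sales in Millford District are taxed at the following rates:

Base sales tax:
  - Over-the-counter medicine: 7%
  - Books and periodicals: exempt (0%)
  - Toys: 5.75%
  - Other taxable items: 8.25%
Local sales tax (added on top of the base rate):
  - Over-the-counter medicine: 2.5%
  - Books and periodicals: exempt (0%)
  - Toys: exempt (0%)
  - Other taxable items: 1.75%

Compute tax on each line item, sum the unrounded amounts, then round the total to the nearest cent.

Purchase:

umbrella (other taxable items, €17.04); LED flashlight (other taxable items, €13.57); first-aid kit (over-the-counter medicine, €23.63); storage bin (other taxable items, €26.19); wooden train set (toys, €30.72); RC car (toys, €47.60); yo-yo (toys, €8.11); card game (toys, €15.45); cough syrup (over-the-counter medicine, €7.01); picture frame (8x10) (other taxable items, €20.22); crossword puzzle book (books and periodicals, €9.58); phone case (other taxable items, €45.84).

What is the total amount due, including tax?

Umbrella €17.04: other taxable items → 8.25% + 1.75% local = 10% → €1.704
LED flashlight €13.57: other taxable items → 8.25% + 1.75% local = 10% → €1.357
First-aid kit €23.63: over-the-counter medicine → 7% + 2.5% local = 9.5% → €2.24485
Storage bin €26.19: other taxable items → 8.25% + 1.75% local = 10% → €2.619
Wooden train set €30.72: toys → 5.75% + 0% local = 5.75% → €1.7664
RC car €47.60: toys → 5.75% + 0% local = 5.75% → €2.737
Yo-yo €8.11: toys → 5.75% + 0% local = 5.75% → €0.466325
Card game €15.45: toys → 5.75% + 0% local = 5.75% → €0.888375
Cough syrup €7.01: over-the-counter medicine → 7% + 2.5% local = 9.5% → €0.66595
Picture frame (8x10) €20.22: other taxable items → 8.25% + 1.75% local = 10% → €2.022
Crossword puzzle book €9.58: books and periodicals → 0% + 0% local = 0% → €0.00
Phone case €45.84: other taxable items → 8.25% + 1.75% local = 10% → €4.584
Subtotal = €264.96; unrounded tax = €21.0549 → €21.05; total due = €286.01

€286.01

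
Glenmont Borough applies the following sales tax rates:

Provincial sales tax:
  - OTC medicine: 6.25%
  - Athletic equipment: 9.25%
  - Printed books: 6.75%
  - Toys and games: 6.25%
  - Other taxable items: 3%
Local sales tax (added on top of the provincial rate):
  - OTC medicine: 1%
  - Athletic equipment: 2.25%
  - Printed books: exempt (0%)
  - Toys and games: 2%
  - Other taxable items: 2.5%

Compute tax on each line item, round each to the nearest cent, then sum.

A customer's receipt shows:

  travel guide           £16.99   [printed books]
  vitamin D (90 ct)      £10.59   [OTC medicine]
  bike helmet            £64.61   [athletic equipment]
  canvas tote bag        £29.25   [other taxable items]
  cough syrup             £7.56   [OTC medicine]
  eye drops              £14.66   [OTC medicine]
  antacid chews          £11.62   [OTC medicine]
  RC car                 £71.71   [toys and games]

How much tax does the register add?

Travel guide £16.99: printed books → 6.75% + 0% local = 6.75% → £1.15
Vitamin D (90 ct) £10.59: OTC medicine → 6.25% + 1% local = 7.25% → £0.77
Bike helmet £64.61: athletic equipment → 9.25% + 2.25% local = 11.5% → £7.43
Canvas tote bag £29.25: other taxable items → 3% + 2.5% local = 5.5% → £1.61
Cough syrup £7.56: OTC medicine → 6.25% + 1% local = 7.25% → £0.55
Eye drops £14.66: OTC medicine → 6.25% + 1% local = 7.25% → £1.06
Antacid chews £11.62: OTC medicine → 6.25% + 1% local = 7.25% → £0.84
RC car £71.71: toys and games → 6.25% + 2% local = 8.25% → £5.92
Total tax = £1.15 + £0.77 + £7.43 + £1.61 + £0.55 + £1.06 + £0.84 + £5.92 = £19.33

£19.33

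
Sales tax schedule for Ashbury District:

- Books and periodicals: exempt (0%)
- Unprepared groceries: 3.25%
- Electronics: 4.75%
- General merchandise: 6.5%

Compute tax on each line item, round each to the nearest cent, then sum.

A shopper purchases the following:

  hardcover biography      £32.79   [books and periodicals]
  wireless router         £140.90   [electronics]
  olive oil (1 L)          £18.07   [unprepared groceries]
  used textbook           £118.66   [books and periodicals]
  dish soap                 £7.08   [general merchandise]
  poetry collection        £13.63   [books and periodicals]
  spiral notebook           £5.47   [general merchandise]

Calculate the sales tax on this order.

£8.10

Hardcover biography £32.79: books and periodicals → 0% → £0.00
Wireless router £140.90: electronics → 4.75% → £6.69
Olive oil (1 L) £18.07: unprepared groceries → 3.25% → £0.59
Used textbook £118.66: books and periodicals → 0% → £0.00
Dish soap £7.08: general merchandise → 6.5% → £0.46
Poetry collection £13.63: books and periodicals → 0% → £0.00
Spiral notebook £5.47: general merchandise → 6.5% → £0.36
Total tax = £6.69 + £0.59 + £0.46 + £0.36 = £8.10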